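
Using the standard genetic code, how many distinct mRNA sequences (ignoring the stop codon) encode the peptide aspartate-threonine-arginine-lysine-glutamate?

Asp: 2 codons.
Thr: 4 codons.
Arg: 6 codons.
Lys: 2 codons.
Glu: 2 codons.
2 × 4 × 6 × 2 × 2 = 192.

192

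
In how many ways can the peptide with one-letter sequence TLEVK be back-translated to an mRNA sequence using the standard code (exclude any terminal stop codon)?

Thr: 4 codons.
Leu: 6 codons.
Glu: 2 codons.
Val: 4 codons.
Lys: 2 codons.
4 × 6 × 2 × 4 × 2 = 384.

384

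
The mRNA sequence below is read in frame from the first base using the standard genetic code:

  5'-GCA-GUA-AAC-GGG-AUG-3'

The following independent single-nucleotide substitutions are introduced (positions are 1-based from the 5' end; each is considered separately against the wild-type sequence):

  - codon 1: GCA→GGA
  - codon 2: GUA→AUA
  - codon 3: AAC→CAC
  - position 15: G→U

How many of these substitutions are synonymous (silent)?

Codon 1: GCA (Ala) → GGA (Gly) — missense.
Codon 2: GUA (Val) → AUA (Ile) — missense.
Codon 3: AAC (Asn) → CAC (His) — missense.
Codon 5: AUG (Met) → AUU (Ile) — missense.
Synonymous: 0 of 4.

0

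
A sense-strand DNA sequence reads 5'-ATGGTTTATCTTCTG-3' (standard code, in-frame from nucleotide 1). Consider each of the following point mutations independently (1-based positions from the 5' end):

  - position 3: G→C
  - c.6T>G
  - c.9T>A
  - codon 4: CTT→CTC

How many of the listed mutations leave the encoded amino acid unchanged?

Codon 1: ATG (Met) → ATC (Ile) — missense.
Codon 2: GTT (Val) → GTG (Val) — synonymous.
Codon 3: TAT (Tyr) → TAA (Stop) — nonsense.
Codon 4: CTT (Leu) → CTC (Leu) — synonymous.
Synonymous: 2 of 4.

2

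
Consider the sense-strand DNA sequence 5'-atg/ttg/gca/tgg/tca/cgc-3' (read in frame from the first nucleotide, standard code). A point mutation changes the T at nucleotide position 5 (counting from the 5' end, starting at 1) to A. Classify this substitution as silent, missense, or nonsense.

nonsense

Position 5 falls in codon 2: TTG → Leu.
After the substitution the codon is TAG → Stop.
The new codon is a stop codon, so this is a nonsense mutation.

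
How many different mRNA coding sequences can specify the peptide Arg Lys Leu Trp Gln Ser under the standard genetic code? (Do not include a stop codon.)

Arg: 6 codons.
Lys: 2 codons.
Leu: 6 codons.
Trp: 1 codon.
Gln: 2 codons.
Ser: 6 codons.
6 × 2 × 6 × 1 × 2 × 6 = 864.

864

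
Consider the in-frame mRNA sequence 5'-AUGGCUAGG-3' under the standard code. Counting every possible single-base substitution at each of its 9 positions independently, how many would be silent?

Codon 1 (AUG, Met): 0 synonymous substitutions.
Codon 2 (GCU, Ala): 3 synonymous substitutions.
Codon 3 (AGG, Arg): 2 synonymous substitutions.
Total: 0 + 3 + 2 = 5.

5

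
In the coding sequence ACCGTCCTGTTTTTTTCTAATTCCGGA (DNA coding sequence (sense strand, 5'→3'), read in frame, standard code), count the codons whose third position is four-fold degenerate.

6

Codon 1 ACC (Thr): third position 4-fold.
Codon 2 GTC (Val): third position 4-fold.
Codon 3 CTG (Leu): third position 4-fold.
Codon 4 TTT (Phe): third position 2-fold.
Codon 5 TTT (Phe): third position 2-fold.
Codon 6 TCT (Ser): third position 4-fold.
Codon 7 AAT (Asn): third position 2-fold.
Codon 8 TCC (Ser): third position 4-fold.
Codon 9 GGA (Gly): third position 4-fold.
Four-fold degenerate third positions: 6.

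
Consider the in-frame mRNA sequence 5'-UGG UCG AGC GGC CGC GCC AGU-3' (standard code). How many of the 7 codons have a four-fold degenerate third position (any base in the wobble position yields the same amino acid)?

4

Codon 1 UGG (Trp): third position 1-fold.
Codon 2 UCG (Ser): third position 4-fold.
Codon 3 AGC (Ser): third position 2-fold.
Codon 4 GGC (Gly): third position 4-fold.
Codon 5 CGC (Arg): third position 4-fold.
Codon 6 GCC (Ala): third position 4-fold.
Codon 7 AGU (Ser): third position 2-fold.
Four-fold degenerate third positions: 4.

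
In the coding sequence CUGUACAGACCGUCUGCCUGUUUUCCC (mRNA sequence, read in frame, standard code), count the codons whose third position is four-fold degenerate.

5

Codon 1 CUG (Leu): third position 4-fold.
Codon 2 UAC (Tyr): third position 2-fold.
Codon 3 AGA (Arg): third position 2-fold.
Codon 4 CCG (Pro): third position 4-fold.
Codon 5 UCU (Ser): third position 4-fold.
Codon 6 GCC (Ala): third position 4-fold.
Codon 7 UGU (Cys): third position 2-fold.
Codon 8 UUU (Phe): third position 2-fold.
Codon 9 CCC (Pro): third position 4-fold.
Four-fold degenerate third positions: 5.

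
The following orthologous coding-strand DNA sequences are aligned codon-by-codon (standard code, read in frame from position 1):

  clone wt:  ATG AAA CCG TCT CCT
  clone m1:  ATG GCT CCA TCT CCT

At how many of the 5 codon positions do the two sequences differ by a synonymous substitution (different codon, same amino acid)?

Codon 1: ATG Met / ATG Met — identical.
Codon 2: AAA Lys / GCT Ala — nonsynonymous.
Codon 3: CCG Pro / CCA Pro — synonymous.
Codon 4: TCT Ser / TCT Ser — identical.
Codon 5: CCT Pro / CCT Pro — identical.
Synonymous differences: 1.

1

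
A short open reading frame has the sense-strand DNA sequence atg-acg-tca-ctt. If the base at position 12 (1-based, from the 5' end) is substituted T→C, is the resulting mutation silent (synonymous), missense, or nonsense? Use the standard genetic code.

silent

Position 12 falls in codon 4: CTT → Leu.
After the substitution the codon is CTC → Leu.
Both encode Leu, so the change is synonymous.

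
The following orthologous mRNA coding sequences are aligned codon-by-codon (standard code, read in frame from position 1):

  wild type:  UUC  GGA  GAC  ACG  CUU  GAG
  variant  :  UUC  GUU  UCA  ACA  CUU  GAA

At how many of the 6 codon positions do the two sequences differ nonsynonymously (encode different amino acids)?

Codon 1: UUC Phe / UUC Phe — identical.
Codon 2: GGA Gly / GUU Val — nonsynonymous.
Codon 3: GAC Asp / UCA Ser — nonsynonymous.
Codon 4: ACG Thr / ACA Thr — synonymous.
Codon 5: CUU Leu / CUU Leu — identical.
Codon 6: GAG Glu / GAA Glu — synonymous.
Nonsynonymous differences: 2.

2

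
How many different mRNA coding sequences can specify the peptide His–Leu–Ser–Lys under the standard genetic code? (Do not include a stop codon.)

144

His: 2 codons.
Leu: 6 codons.
Ser: 6 codons.
Lys: 2 codons.
2 × 6 × 6 × 2 = 144.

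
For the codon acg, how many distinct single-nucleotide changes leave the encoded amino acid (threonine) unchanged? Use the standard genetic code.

Position 1: none → 0 synonymous.
Position 2: none → 0 synonymous.
Position 3: ACU, ACC, ACA → 3 synonymous.
Total: 0 + 0 + 3 = 3.

3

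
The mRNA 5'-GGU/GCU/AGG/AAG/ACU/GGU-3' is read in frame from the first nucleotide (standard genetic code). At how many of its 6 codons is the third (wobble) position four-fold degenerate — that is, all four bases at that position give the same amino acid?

4

Codon 1 GGU (Gly): third position 4-fold.
Codon 2 GCU (Ala): third position 4-fold.
Codon 3 AGG (Arg): third position 2-fold.
Codon 4 AAG (Lys): third position 2-fold.
Codon 5 ACU (Thr): third position 4-fold.
Codon 6 GGU (Gly): third position 4-fold.
Four-fold degenerate third positions: 4.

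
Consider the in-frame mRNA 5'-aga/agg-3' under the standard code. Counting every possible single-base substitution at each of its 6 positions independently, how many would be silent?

Codon 1 (AGA, Arg): 2 synonymous substitutions.
Codon 2 (AGG, Arg): 2 synonymous substitutions.
Total: 2 + 2 = 4.

4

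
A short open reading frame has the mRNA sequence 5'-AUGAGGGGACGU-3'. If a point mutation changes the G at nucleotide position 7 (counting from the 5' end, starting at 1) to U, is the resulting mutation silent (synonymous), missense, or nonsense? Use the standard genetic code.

nonsense

Position 7 falls in codon 3: GGA → Gly.
After the substitution the codon is UGA → Stop.
The new codon is a stop codon, so this is a nonsense mutation.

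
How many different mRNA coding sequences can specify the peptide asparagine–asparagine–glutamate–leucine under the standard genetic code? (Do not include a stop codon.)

48

Asn: 2 codons.
Asn: 2 codons.
Glu: 2 codons.
Leu: 6 codons.
2 × 2 × 2 × 6 = 48.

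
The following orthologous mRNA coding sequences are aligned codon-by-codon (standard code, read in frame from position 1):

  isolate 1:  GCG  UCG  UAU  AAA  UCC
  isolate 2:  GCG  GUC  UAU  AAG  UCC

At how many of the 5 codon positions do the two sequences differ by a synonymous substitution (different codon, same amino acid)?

1

Codon 1: GCG Ala / GCG Ala — identical.
Codon 2: UCG Ser / GUC Val — nonsynonymous.
Codon 3: UAU Tyr / UAU Tyr — identical.
Codon 4: AAA Lys / AAG Lys — synonymous.
Codon 5: UCC Ser / UCC Ser — identical.
Synonymous differences: 1.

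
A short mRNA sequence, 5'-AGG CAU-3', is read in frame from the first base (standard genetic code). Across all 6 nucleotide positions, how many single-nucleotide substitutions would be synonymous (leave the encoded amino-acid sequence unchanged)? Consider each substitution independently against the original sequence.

3

Codon 1 (AGG, Arg): 2 synonymous substitutions.
Codon 2 (CAU, His): 1 synonymous substitution.
Total: 2 + 1 = 3.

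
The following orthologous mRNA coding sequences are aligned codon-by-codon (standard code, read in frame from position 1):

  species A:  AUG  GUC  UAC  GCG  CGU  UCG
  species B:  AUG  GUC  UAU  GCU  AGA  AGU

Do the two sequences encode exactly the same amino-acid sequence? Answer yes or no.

yes

Codon 1: AUG Met / AUG Met — identical.
Codon 2: GUC Val / GUC Val — identical.
Codon 3: UAC Tyr / UAU Tyr — synonymous.
Codon 4: GCG Ala / GCU Ala — synonymous.
Codon 5: CGU Arg / AGA Arg — synonymous.
Codon 6: UCG Ser / AGU Ser — synonymous.
Nonsynonymous differences: 0 → same protein.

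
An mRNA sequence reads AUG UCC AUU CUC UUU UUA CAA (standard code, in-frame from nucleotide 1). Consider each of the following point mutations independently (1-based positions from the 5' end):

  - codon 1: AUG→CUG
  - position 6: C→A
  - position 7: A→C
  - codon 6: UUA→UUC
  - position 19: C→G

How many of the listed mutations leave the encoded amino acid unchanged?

1

Codon 1: AUG (Met) → CUG (Leu) — missense.
Codon 2: UCC (Ser) → UCA (Ser) — synonymous.
Codon 3: AUU (Ile) → CUU (Leu) — missense.
Codon 6: UUA (Leu) → UUC (Phe) — missense.
Codon 7: CAA (Gln) → GAA (Glu) — missense.
Synonymous: 1 of 5.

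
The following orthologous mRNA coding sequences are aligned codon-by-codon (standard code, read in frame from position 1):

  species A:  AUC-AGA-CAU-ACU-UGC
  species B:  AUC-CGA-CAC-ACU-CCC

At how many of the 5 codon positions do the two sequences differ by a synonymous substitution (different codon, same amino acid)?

2

Codon 1: AUC Ile / AUC Ile — identical.
Codon 2: AGA Arg / CGA Arg — synonymous.
Codon 3: CAU His / CAC His — synonymous.
Codon 4: ACU Thr / ACU Thr — identical.
Codon 5: UGC Cys / CCC Pro — nonsynonymous.
Synonymous differences: 2.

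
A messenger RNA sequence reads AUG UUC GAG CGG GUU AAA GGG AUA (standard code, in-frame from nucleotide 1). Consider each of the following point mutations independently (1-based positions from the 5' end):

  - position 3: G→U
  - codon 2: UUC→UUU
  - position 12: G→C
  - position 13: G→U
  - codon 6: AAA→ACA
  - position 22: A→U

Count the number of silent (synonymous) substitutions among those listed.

2

Codon 1: AUG (Met) → AUU (Ile) — missense.
Codon 2: UUC (Phe) → UUU (Phe) — synonymous.
Codon 4: CGG (Arg) → CGC (Arg) — synonymous.
Codon 5: GUU (Val) → UUU (Phe) — missense.
Codon 6: AAA (Lys) → ACA (Thr) — missense.
Codon 8: AUA (Ile) → UUA (Leu) — missense.
Synonymous: 2 of 6.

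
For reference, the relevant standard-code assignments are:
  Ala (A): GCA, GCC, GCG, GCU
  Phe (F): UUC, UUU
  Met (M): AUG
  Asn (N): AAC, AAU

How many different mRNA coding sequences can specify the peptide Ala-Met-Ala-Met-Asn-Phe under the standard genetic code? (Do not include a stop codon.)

64

Ala: 4 codons.
Met: 1 codon.
Ala: 4 codons.
Met: 1 codon.
Asn: 2 codons.
Phe: 2 codons.
4 × 1 × 4 × 1 × 2 × 2 = 64.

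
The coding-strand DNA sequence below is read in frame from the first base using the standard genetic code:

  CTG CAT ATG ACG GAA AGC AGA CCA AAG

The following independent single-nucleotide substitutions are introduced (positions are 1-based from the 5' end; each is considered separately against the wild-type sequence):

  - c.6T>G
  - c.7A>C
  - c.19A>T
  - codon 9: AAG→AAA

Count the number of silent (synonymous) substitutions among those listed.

1

Codon 2: CAT (His) → CAG (Gln) — missense.
Codon 3: ATG (Met) → CTG (Leu) — missense.
Codon 7: AGA (Arg) → TGA (Stop) — nonsense.
Codon 9: AAG (Lys) → AAA (Lys) — synonymous.
Synonymous: 1 of 4.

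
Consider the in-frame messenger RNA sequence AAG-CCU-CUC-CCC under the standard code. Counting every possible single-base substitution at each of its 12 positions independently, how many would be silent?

10

Codon 1 (AAG, Lys): 1 synonymous substitution.
Codon 2 (CCU, Pro): 3 synonymous substitutions.
Codon 3 (CUC, Leu): 3 synonymous substitutions.
Codon 4 (CCC, Pro): 3 synonymous substitutions.
Total: 1 + 3 + 3 + 3 = 10.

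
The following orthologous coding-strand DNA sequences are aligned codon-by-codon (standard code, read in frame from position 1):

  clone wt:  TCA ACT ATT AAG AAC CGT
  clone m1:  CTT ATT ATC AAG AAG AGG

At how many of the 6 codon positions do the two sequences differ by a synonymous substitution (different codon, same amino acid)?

Codon 1: TCA Ser / CTT Leu — nonsynonymous.
Codon 2: ACT Thr / ATT Ile — nonsynonymous.
Codon 3: ATT Ile / ATC Ile — synonymous.
Codon 4: AAG Lys / AAG Lys — identical.
Codon 5: AAC Asn / AAG Lys — nonsynonymous.
Codon 6: CGT Arg / AGG Arg — synonymous.
Synonymous differences: 2.

2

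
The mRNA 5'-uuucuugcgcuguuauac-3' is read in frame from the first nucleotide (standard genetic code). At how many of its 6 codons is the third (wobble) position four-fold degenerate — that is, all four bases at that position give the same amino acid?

Codon 1 UUU (Phe): third position 2-fold.
Codon 2 CUU (Leu): third position 4-fold.
Codon 3 GCG (Ala): third position 4-fold.
Codon 4 CUG (Leu): third position 4-fold.
Codon 5 UUA (Leu): third position 2-fold.
Codon 6 UAC (Tyr): third position 2-fold.
Four-fold degenerate third positions: 3.

3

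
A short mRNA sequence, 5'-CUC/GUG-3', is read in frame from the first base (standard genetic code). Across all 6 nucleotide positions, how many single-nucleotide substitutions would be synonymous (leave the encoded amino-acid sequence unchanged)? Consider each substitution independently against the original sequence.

Codon 1 (CUC, Leu): 3 synonymous substitutions.
Codon 2 (GUG, Val): 3 synonymous substitutions.
Total: 3 + 3 = 6.

6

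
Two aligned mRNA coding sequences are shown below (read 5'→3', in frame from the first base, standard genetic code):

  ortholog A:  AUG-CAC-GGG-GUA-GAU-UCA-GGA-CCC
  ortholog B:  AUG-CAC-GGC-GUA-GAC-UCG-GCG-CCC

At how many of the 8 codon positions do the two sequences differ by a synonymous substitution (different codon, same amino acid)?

3

Codon 1: AUG Met / AUG Met — identical.
Codon 2: CAC His / CAC His — identical.
Codon 3: GGG Gly / GGC Gly — synonymous.
Codon 4: GUA Val / GUA Val — identical.
Codon 5: GAU Asp / GAC Asp — synonymous.
Codon 6: UCA Ser / UCG Ser — synonymous.
Codon 7: GGA Gly / GCG Ala — nonsynonymous.
Codon 8: CCC Pro / CCC Pro — identical.
Synonymous differences: 3.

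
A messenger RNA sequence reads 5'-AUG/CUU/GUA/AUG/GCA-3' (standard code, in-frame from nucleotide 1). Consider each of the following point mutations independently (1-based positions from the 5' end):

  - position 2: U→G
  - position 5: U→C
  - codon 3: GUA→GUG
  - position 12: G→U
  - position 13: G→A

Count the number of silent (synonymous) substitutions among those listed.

Codon 1: AUG (Met) → AGG (Arg) — missense.
Codon 2: CUU (Leu) → CCU (Pro) — missense.
Codon 3: GUA (Val) → GUG (Val) — synonymous.
Codon 4: AUG (Met) → AUU (Ile) — missense.
Codon 5: GCA (Ala) → ACA (Thr) — missense.
Synonymous: 1 of 5.

1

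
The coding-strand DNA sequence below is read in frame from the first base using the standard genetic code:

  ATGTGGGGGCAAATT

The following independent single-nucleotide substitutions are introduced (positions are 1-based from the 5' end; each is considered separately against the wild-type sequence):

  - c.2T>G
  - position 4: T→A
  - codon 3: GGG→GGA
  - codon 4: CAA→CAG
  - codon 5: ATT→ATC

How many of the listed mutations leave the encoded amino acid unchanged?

Codon 1: ATG (Met) → AGG (Arg) — missense.
Codon 2: TGG (Trp) → AGG (Arg) — missense.
Codon 3: GGG (Gly) → GGA (Gly) — synonymous.
Codon 4: CAA (Gln) → CAG (Gln) — synonymous.
Codon 5: ATT (Ile) → ATC (Ile) — synonymous.
Synonymous: 3 of 5.

3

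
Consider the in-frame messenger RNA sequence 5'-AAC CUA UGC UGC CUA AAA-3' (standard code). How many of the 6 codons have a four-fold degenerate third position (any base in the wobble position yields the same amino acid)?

2

Codon 1 AAC (Asn): third position 2-fold.
Codon 2 CUA (Leu): third position 4-fold.
Codon 3 UGC (Cys): third position 2-fold.
Codon 4 UGC (Cys): third position 2-fold.
Codon 5 CUA (Leu): third position 4-fold.
Codon 6 AAA (Lys): third position 2-fold.
Four-fold degenerate third positions: 2.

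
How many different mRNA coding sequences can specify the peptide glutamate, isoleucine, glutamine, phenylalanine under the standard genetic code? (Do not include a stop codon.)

Glu: 2 codons.
Ile: 3 codons.
Gln: 2 codons.
Phe: 2 codons.
2 × 3 × 2 × 2 = 24.

24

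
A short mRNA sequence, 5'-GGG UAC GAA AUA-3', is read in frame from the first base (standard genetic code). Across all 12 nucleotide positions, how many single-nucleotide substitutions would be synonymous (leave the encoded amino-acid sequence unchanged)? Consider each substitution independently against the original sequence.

7

Codon 1 (GGG, Gly): 3 synonymous substitutions.
Codon 2 (UAC, Tyr): 1 synonymous substitution.
Codon 3 (GAA, Glu): 1 synonymous substitution.
Codon 4 (AUA, Ile): 2 synonymous substitutions.
Total: 3 + 1 + 1 + 2 = 7.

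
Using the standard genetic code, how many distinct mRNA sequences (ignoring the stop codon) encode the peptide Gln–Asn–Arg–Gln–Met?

Gln: 2 codons.
Asn: 2 codons.
Arg: 6 codons.
Gln: 2 codons.
Met: 1 codon.
2 × 2 × 6 × 2 × 1 = 48.

48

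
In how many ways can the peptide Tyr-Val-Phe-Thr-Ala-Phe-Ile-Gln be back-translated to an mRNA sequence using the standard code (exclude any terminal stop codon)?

Tyr: 2 codons.
Val: 4 codons.
Phe: 2 codons.
Thr: 4 codons.
Ala: 4 codons.
Phe: 2 codons.
Ile: 3 codons.
Gln: 2 codons.
2 × 4 × 2 × 4 × 4 × 2 × 3 × 2 = 3072.

3072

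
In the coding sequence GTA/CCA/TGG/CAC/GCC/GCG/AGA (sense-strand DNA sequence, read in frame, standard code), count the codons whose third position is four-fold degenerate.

Codon 1 GTA (Val): third position 4-fold.
Codon 2 CCA (Pro): third position 4-fold.
Codon 3 TGG (Trp): third position 1-fold.
Codon 4 CAC (His): third position 2-fold.
Codon 5 GCC (Ala): third position 4-fold.
Codon 6 GCG (Ala): third position 4-fold.
Codon 7 AGA (Arg): third position 2-fold.
Four-fold degenerate third positions: 4.

4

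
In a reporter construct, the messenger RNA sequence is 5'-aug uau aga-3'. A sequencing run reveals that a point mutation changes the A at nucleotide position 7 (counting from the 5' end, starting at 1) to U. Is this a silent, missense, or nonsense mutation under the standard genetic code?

Position 7 falls in codon 3: AGA → Arg.
After the substitution the codon is UGA → Stop.
The new codon is a stop codon, so this is a nonsense mutation.

nonsense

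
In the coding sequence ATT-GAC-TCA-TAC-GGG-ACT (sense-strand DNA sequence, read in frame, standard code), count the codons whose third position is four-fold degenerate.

Codon 1 ATT (Ile): third position 3-fold.
Codon 2 GAC (Asp): third position 2-fold.
Codon 3 TCA (Ser): third position 4-fold.
Codon 4 TAC (Tyr): third position 2-fold.
Codon 5 GGG (Gly): third position 4-fold.
Codon 6 ACT (Thr): third position 4-fold.
Four-fold degenerate third positions: 3.

3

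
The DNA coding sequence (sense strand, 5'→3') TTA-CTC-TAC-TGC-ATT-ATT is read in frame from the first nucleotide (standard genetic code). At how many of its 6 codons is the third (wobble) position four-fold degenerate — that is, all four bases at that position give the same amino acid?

1

Codon 1 TTA (Leu): third position 2-fold.
Codon 2 CTC (Leu): third position 4-fold.
Codon 3 TAC (Tyr): third position 2-fold.
Codon 4 TGC (Cys): third position 2-fold.
Codon 5 ATT (Ile): third position 3-fold.
Codon 6 ATT (Ile): third position 3-fold.
Four-fold degenerate third positions: 1.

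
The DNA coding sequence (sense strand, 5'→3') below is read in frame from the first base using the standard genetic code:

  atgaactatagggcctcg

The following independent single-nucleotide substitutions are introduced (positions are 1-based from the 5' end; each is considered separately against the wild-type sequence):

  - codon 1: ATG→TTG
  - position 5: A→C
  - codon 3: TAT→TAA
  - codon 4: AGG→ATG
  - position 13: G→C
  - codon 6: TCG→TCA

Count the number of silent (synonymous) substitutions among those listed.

Codon 1: ATG (Met) → TTG (Leu) — missense.
Codon 2: AAC (Asn) → ACC (Thr) — missense.
Codon 3: TAT (Tyr) → TAA (Stop) — nonsense.
Codon 4: AGG (Arg) → ATG (Met) — missense.
Codon 5: GCC (Ala) → CCC (Pro) — missense.
Codon 6: TCG (Ser) → TCA (Ser) — synonymous.
Synonymous: 1 of 6.

1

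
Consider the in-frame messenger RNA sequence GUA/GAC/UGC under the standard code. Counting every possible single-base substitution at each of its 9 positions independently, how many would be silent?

Codon 1 (GUA, Val): 3 synonymous substitutions.
Codon 2 (GAC, Asp): 1 synonymous substitution.
Codon 3 (UGC, Cys): 1 synonymous substitution.
Total: 3 + 1 + 1 = 5.

5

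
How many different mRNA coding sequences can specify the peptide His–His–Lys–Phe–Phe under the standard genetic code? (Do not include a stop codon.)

His: 2 codons.
His: 2 codons.
Lys: 2 codons.
Phe: 2 codons.
Phe: 2 codons.
2 × 2 × 2 × 2 × 2 = 32.

32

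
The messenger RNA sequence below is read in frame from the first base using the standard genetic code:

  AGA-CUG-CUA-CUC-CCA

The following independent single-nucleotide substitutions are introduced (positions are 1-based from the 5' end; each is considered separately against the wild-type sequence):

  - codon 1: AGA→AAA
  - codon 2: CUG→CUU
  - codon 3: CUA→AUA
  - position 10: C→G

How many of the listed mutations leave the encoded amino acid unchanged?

1

Codon 1: AGA (Arg) → AAA (Lys) — missense.
Codon 2: CUG (Leu) → CUU (Leu) — synonymous.
Codon 3: CUA (Leu) → AUA (Ile) — missense.
Codon 4: CUC (Leu) → GUC (Val) — missense.
Synonymous: 1 of 4.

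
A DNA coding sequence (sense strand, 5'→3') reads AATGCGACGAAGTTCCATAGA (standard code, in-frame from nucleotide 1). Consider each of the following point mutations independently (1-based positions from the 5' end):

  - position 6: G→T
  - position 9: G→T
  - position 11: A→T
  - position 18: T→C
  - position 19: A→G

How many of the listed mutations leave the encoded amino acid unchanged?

3

Codon 2: GCG (Ala) → GCT (Ala) — synonymous.
Codon 3: ACG (Thr) → ACT (Thr) — synonymous.
Codon 4: AAG (Lys) → ATG (Met) — missense.
Codon 6: CAT (His) → CAC (His) — synonymous.
Codon 7: AGA (Arg) → GGA (Gly) — missense.
Synonymous: 3 of 5.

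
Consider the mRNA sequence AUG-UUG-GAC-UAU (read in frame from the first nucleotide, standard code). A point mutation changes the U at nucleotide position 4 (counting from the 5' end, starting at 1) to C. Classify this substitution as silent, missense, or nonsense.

silent

Position 4 falls in codon 2: UUG → Leu.
After the substitution the codon is CUG → Leu.
Both encode Leu, so the change is synonymous.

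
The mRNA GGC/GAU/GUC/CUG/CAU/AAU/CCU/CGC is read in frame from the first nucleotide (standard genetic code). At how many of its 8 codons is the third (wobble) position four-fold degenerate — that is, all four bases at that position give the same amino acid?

5

Codon 1 GGC (Gly): third position 4-fold.
Codon 2 GAU (Asp): third position 2-fold.
Codon 3 GUC (Val): third position 4-fold.
Codon 4 CUG (Leu): third position 4-fold.
Codon 5 CAU (His): third position 2-fold.
Codon 6 AAU (Asn): third position 2-fold.
Codon 7 CCU (Pro): third position 4-fold.
Codon 8 CGC (Arg): third position 4-fold.
Four-fold degenerate third positions: 5.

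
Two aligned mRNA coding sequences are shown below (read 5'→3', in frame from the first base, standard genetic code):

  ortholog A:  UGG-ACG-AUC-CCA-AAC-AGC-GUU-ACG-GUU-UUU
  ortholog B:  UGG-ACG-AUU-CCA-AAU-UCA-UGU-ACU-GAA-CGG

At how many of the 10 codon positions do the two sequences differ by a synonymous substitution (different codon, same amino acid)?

Codon 1: UGG Trp / UGG Trp — identical.
Codon 2: ACG Thr / ACG Thr — identical.
Codon 3: AUC Ile / AUU Ile — synonymous.
Codon 4: CCA Pro / CCA Pro — identical.
Codon 5: AAC Asn / AAU Asn — synonymous.
Codon 6: AGC Ser / UCA Ser — synonymous.
Codon 7: GUU Val / UGU Cys — nonsynonymous.
Codon 8: ACG Thr / ACU Thr — synonymous.
Codon 9: GUU Val / GAA Glu — nonsynonymous.
Codon 10: UUU Phe / CGG Arg — nonsynonymous.
Synonymous differences: 4.

4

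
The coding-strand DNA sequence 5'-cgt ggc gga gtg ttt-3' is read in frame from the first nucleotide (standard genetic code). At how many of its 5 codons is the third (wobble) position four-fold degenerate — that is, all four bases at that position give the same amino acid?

Codon 1 CGT (Arg): third position 4-fold.
Codon 2 GGC (Gly): third position 4-fold.
Codon 3 GGA (Gly): third position 4-fold.
Codon 4 GTG (Val): third position 4-fold.
Codon 5 TTT (Phe): third position 2-fold.
Four-fold degenerate third positions: 4.

4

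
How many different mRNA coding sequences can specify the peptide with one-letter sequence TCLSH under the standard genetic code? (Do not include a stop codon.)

576

Thr: 4 codons.
Cys: 2 codons.
Leu: 6 codons.
Ser: 6 codons.
His: 2 codons.
4 × 2 × 6 × 6 × 2 = 576.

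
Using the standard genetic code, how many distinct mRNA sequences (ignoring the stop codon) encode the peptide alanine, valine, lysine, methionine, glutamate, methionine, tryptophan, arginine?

384

Ala: 4 codons.
Val: 4 codons.
Lys: 2 codons.
Met: 1 codon.
Glu: 2 codons.
Met: 1 codon.
Trp: 1 codon.
Arg: 6 codons.
4 × 4 × 2 × 1 × 2 × 1 × 1 × 6 = 384.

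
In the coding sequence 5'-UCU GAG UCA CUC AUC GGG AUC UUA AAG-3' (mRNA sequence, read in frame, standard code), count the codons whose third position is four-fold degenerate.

Codon 1 UCU (Ser): third position 4-fold.
Codon 2 GAG (Glu): third position 2-fold.
Codon 3 UCA (Ser): third position 4-fold.
Codon 4 CUC (Leu): third position 4-fold.
Codon 5 AUC (Ile): third position 3-fold.
Codon 6 GGG (Gly): third position 4-fold.
Codon 7 AUC (Ile): third position 3-fold.
Codon 8 UUA (Leu): third position 2-fold.
Codon 9 AAG (Lys): third position 2-fold.
Four-fold degenerate third positions: 4.

4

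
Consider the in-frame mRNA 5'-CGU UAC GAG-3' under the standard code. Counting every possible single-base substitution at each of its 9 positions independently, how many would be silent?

Codon 1 (CGU, Arg): 3 synonymous substitutions.
Codon 2 (UAC, Tyr): 1 synonymous substitution.
Codon 3 (GAG, Glu): 1 synonymous substitution.
Total: 3 + 1 + 1 = 5.

5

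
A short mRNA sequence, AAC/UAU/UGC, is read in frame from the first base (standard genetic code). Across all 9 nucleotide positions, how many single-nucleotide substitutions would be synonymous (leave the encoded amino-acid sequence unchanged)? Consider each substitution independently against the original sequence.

3

Codon 1 (AAC, Asn): 1 synonymous substitution.
Codon 2 (UAU, Tyr): 1 synonymous substitution.
Codon 3 (UGC, Cys): 1 synonymous substitution.
Total: 1 + 1 + 1 = 3.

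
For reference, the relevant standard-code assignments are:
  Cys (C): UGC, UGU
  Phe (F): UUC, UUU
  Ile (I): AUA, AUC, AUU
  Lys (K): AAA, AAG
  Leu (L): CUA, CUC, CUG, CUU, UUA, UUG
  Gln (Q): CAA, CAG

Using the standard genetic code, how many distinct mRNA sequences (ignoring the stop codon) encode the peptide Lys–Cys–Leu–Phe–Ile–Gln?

288

Lys: 2 codons.
Cys: 2 codons.
Leu: 6 codons.
Phe: 2 codons.
Ile: 3 codons.
Gln: 2 codons.
2 × 2 × 6 × 2 × 3 × 2 = 288.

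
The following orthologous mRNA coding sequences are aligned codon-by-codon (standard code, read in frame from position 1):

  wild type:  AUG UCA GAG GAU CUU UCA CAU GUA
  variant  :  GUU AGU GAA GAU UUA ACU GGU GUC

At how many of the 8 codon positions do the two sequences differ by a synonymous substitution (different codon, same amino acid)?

Codon 1: AUG Met / GUU Val — nonsynonymous.
Codon 2: UCA Ser / AGU Ser — synonymous.
Codon 3: GAG Glu / GAA Glu — synonymous.
Codon 4: GAU Asp / GAU Asp — identical.
Codon 5: CUU Leu / UUA Leu — synonymous.
Codon 6: UCA Ser / ACU Thr — nonsynonymous.
Codon 7: CAU His / GGU Gly — nonsynonymous.
Codon 8: GUA Val / GUC Val — synonymous.
Synonymous differences: 4.

4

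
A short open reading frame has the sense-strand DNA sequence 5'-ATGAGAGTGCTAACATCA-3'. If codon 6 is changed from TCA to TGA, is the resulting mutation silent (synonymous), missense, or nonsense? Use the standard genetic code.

nonsense

Position 17 falls in codon 6: TCA → Ser.
After the substitution the codon is TGA → Stop.
The new codon is a stop codon, so this is a nonsense mutation.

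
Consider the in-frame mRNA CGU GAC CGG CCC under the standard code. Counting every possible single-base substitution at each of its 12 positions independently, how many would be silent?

Codon 1 (CGU, Arg): 3 synonymous substitutions.
Codon 2 (GAC, Asp): 1 synonymous substitution.
Codon 3 (CGG, Arg): 4 synonymous substitutions.
Codon 4 (CCC, Pro): 3 synonymous substitutions.
Total: 3 + 1 + 4 + 3 = 11.

11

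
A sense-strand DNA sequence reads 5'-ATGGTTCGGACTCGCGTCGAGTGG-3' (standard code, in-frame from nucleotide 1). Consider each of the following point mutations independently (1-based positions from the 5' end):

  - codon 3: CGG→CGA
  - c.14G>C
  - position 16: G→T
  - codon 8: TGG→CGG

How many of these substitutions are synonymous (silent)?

1

Codon 3: CGG (Arg) → CGA (Arg) — synonymous.
Codon 5: CGC (Arg) → CCC (Pro) — missense.
Codon 6: GTC (Val) → TTC (Phe) — missense.
Codon 8: TGG (Trp) → CGG (Arg) — missense.
Synonymous: 1 of 4.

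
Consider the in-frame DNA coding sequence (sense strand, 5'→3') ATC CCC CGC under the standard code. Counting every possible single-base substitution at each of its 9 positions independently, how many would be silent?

Codon 1 (ATC, Ile): 2 synonymous substitutions.
Codon 2 (CCC, Pro): 3 synonymous substitutions.
Codon 3 (CGC, Arg): 3 synonymous substitutions.
Total: 2 + 3 + 3 = 8.

8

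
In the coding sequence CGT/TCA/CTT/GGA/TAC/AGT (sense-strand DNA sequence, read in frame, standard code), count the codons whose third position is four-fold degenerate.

Codon 1 CGT (Arg): third position 4-fold.
Codon 2 TCA (Ser): third position 4-fold.
Codon 3 CTT (Leu): third position 4-fold.
Codon 4 GGA (Gly): third position 4-fold.
Codon 5 TAC (Tyr): third position 2-fold.
Codon 6 AGT (Ser): third position 2-fold.
Four-fold degenerate third positions: 4.

4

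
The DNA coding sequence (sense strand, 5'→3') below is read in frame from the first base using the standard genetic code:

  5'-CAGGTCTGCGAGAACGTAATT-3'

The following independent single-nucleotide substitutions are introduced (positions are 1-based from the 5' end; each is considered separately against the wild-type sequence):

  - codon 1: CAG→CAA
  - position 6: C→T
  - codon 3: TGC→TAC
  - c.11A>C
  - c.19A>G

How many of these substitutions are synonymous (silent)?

Codon 1: CAG (Gln) → CAA (Gln) — synonymous.
Codon 2: GTC (Val) → GTT (Val) — synonymous.
Codon 3: TGC (Cys) → TAC (Tyr) — missense.
Codon 4: GAG (Glu) → GCG (Ala) — missense.
Codon 7: ATT (Ile) → GTT (Val) — missense.
Synonymous: 2 of 5.

2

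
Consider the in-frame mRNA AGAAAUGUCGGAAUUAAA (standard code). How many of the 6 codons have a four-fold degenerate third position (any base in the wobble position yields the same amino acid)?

Codon 1 AGA (Arg): third position 2-fold.
Codon 2 AAU (Asn): third position 2-fold.
Codon 3 GUC (Val): third position 4-fold.
Codon 4 GGA (Gly): third position 4-fold.
Codon 5 AUU (Ile): third position 3-fold.
Codon 6 AAA (Lys): third position 2-fold.
Four-fold degenerate third positions: 2.

2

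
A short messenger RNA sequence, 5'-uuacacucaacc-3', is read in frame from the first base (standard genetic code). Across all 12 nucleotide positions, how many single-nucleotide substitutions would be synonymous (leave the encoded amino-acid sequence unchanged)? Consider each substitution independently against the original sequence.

9

Codon 1 (UUA, Leu): 2 synonymous substitutions.
Codon 2 (CAC, His): 1 synonymous substitution.
Codon 3 (UCA, Ser): 3 synonymous substitutions.
Codon 4 (ACC, Thr): 3 synonymous substitutions.
Total: 2 + 1 + 3 + 3 = 9.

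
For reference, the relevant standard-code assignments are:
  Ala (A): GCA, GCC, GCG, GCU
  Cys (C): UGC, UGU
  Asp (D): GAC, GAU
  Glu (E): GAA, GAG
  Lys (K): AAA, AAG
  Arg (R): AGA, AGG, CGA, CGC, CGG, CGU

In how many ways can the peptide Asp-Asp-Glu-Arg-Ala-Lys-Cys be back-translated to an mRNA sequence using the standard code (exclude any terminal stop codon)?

Asp: 2 codons.
Asp: 2 codons.
Glu: 2 codons.
Arg: 6 codons.
Ala: 4 codons.
Lys: 2 codons.
Cys: 2 codons.
2 × 2 × 2 × 6 × 4 × 2 × 2 = 768.

768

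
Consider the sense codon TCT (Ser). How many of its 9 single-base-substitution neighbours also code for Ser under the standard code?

Position 1: none → 0 synonymous.
Position 2: none → 0 synonymous.
Position 3: TCC, TCA, TCG → 3 synonymous.
Total: 0 + 0 + 3 = 3.

3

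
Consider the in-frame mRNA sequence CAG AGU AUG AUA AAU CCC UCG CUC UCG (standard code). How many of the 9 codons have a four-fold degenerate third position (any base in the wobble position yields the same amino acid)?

Codon 1 CAG (Gln): third position 2-fold.
Codon 2 AGU (Ser): third position 2-fold.
Codon 3 AUG (Met): third position 1-fold.
Codon 4 AUA (Ile): third position 3-fold.
Codon 5 AAU (Asn): third position 2-fold.
Codon 6 CCC (Pro): third position 4-fold.
Codon 7 UCG (Ser): third position 4-fold.
Codon 8 CUC (Leu): third position 4-fold.
Codon 9 UCG (Ser): third position 4-fold.
Four-fold degenerate third positions: 4.

4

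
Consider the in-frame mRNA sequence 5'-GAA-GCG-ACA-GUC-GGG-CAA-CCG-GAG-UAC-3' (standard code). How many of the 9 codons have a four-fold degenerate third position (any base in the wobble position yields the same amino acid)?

5

Codon 1 GAA (Glu): third position 2-fold.
Codon 2 GCG (Ala): third position 4-fold.
Codon 3 ACA (Thr): third position 4-fold.
Codon 4 GUC (Val): third position 4-fold.
Codon 5 GGG (Gly): third position 4-fold.
Codon 6 CAA (Gln): third position 2-fold.
Codon 7 CCG (Pro): third position 4-fold.
Codon 8 GAG (Glu): third position 2-fold.
Codon 9 UAC (Tyr): third position 2-fold.
Four-fold degenerate third positions: 5.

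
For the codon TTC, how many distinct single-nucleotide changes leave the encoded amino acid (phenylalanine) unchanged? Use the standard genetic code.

1

Position 1: none → 0 synonymous.
Position 2: none → 0 synonymous.
Position 3: TTT → 1 synonymous.
Total: 0 + 0 + 1 = 1.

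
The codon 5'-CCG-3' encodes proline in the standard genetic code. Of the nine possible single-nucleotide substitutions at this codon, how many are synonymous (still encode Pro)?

3

Position 1: none → 0 synonymous.
Position 2: none → 0 synonymous.
Position 3: CCT, CCC, CCA → 3 synonymous.
Total: 0 + 0 + 3 = 3.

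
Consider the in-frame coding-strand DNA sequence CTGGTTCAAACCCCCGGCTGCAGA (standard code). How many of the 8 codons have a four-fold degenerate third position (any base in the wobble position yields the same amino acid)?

Codon 1 CTG (Leu): third position 4-fold.
Codon 2 GTT (Val): third position 4-fold.
Codon 3 CAA (Gln): third position 2-fold.
Codon 4 ACC (Thr): third position 4-fold.
Codon 5 CCC (Pro): third position 4-fold.
Codon 6 GGC (Gly): third position 4-fold.
Codon 7 TGC (Cys): third position 2-fold.
Codon 8 AGA (Arg): third position 2-fold.
Four-fold degenerate third positions: 5.

5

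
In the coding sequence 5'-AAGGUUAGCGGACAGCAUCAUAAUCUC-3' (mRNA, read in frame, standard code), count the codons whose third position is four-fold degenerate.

Codon 1 AAG (Lys): third position 2-fold.
Codon 2 GUU (Val): third position 4-fold.
Codon 3 AGC (Ser): third position 2-fold.
Codon 4 GGA (Gly): third position 4-fold.
Codon 5 CAG (Gln): third position 2-fold.
Codon 6 CAU (His): third position 2-fold.
Codon 7 CAU (His): third position 2-fold.
Codon 8 AAU (Asn): third position 2-fold.
Codon 9 CUC (Leu): third position 4-fold.
Four-fold degenerate third positions: 3.

3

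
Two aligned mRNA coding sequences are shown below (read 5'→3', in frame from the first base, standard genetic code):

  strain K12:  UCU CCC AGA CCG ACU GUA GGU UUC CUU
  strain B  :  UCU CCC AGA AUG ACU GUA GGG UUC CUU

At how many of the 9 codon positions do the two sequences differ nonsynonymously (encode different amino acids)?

1

Codon 1: UCU Ser / UCU Ser — identical.
Codon 2: CCC Pro / CCC Pro — identical.
Codon 3: AGA Arg / AGA Arg — identical.
Codon 4: CCG Pro / AUG Met — nonsynonymous.
Codon 5: ACU Thr / ACU Thr — identical.
Codon 6: GUA Val / GUA Val — identical.
Codon 7: GGU Gly / GGG Gly — synonymous.
Codon 8: UUC Phe / UUC Phe — identical.
Codon 9: CUU Leu / CUU Leu — identical.
Nonsynonymous differences: 1.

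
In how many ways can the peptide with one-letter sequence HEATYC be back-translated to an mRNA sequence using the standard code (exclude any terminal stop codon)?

His: 2 codons.
Glu: 2 codons.
Ala: 4 codons.
Thr: 4 codons.
Tyr: 2 codons.
Cys: 2 codons.
2 × 2 × 4 × 4 × 2 × 2 = 256.

256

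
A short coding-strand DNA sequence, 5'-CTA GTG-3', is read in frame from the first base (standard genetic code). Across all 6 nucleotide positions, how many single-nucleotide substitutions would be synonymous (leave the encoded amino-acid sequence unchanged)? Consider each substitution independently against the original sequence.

Codon 1 (CTA, Leu): 4 synonymous substitutions.
Codon 2 (GTG, Val): 3 synonymous substitutions.
Total: 4 + 3 = 7.

7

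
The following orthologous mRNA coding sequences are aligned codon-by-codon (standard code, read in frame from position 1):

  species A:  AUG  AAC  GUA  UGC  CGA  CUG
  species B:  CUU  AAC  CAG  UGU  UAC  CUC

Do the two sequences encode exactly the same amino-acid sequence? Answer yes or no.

no

Codon 1: AUG Met / CUU Leu — nonsynonymous.
Codon 2: AAC Asn / AAC Asn — identical.
Codon 3: GUA Val / CAG Gln — nonsynonymous.
Codon 4: UGC Cys / UGU Cys — synonymous.
Codon 5: CGA Arg / UAC Tyr — nonsynonymous.
Codon 6: CUG Leu / CUC Leu — synonymous.
Nonsynonymous differences: 3 → different protein.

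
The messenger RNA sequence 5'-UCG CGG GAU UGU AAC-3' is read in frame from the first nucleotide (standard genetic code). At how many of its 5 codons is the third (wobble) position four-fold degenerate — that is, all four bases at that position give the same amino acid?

Codon 1 UCG (Ser): third position 4-fold.
Codon 2 CGG (Arg): third position 4-fold.
Codon 3 GAU (Asp): third position 2-fold.
Codon 4 UGU (Cys): third position 2-fold.
Codon 5 AAC (Asn): third position 2-fold.
Four-fold degenerate third positions: 2.

2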